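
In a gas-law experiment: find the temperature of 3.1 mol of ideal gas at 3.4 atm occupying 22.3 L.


PV = nRT  (R = 0.08206 L·atm/(mol·K))
T = PV/(nR) = 3.4×22.3/(3.1×0.08206)
= 75.82/0.254386
= 298.05 K

298.05 K


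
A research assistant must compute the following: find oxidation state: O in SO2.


O is usually -2
Oxidation number: -2

-2


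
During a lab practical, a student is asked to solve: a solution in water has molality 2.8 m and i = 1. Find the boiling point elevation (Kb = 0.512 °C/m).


ΔTb = Kb × m × i
= 0.512 × 2.8 × 1
= 1.4336 °C

1.4336 °C


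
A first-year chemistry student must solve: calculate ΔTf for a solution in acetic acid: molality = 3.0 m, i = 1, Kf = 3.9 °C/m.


ΔTf = Kf × m × i
= 3.9 × 3.0 × 1
= 11.7 °C

11.7 °C


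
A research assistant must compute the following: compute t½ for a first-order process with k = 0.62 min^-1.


t½ = ln2/k = 0.693147/(0.62 min^-1)
= 1.118 min

1.118 min


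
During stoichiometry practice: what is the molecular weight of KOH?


M(KOH) = 1×39.1 + 1×16.0 + 1×1.008
= 39.1 + 16.0 + 1.01
= 56.11 g/mol

56.11 g/mol


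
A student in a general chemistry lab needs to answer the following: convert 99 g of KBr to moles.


M(KBr) = 119.0 g/mol
n = mass/M = 99/119.0 = 0.8319 mol

0.8319 mol


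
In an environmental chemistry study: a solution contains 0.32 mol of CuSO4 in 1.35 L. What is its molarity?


M = n/V = 0.32/1.35 = 0.237 mol/L

0.237 M


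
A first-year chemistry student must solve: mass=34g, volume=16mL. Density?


ρ = mass/volume
= 34/16
= 2.125 g/mL

2.125 g/mL


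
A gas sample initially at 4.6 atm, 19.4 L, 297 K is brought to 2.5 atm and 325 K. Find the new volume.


P1V1/T1 = P2V2/T2
V2 = P1V1T2/(T1P2)
= 4.6×19.4×325/(297×2.5)
= 39.061 L

39.061 L


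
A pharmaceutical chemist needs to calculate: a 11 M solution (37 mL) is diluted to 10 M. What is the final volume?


C1V1 = C2V2
11 × 37 = 10 × V2
V2 = 407/10 = 40.7 mL

40.7 mL


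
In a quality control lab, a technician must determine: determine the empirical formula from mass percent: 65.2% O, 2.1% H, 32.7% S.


Assume 100 g sample. Moles of each element:
  O: 65.2/16.0 = 4.075 mol
  H: 2.1/1.008 = 2.083 mol
  S: 32.7/32.07 = 1.02 mol
Divide by smallest (1.02):
  O: 4.075/1.02 = 4.0
  H: 2.083/1.02 = 2.04
  S: 1.02/1.02 = 1.0
Empirical formula: H2SO4

H2SO4


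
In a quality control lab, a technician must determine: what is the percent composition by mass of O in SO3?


M(SO3) = 1×32.07 + 3×16.0 = 80.07 g/mol
Mass of O = 3 × 16.0 = 48.00 g/mol
% O = 48.00/80.07 × 100 = 59.95%

59.95%


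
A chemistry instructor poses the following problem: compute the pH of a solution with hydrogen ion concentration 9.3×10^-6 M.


pH = -log10([H+]) = -log10(9.3×10^-6)
= 6 - log10(9.3)
= 6 - 0.97
= 5.03

5.03


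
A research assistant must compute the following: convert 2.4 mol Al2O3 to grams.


M(Al2O3) = 101.96 g/mol
mass = n × M = 2.4 × 101.96 = 244.70 g

244.70 g


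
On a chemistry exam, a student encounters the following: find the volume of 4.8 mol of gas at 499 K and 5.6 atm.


PV = nRT  (R = 0.08206 L·atm/(mol·K))
V = nRT/P = 4.8×0.08206×499/5.6
= 35.098 L

35.098 L


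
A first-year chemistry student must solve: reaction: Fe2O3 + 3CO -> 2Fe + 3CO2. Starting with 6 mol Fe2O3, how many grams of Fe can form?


Mole ratio Fe:Fe2O3 = 2:1
n(Fe) = 6 × 2/1 = 12.000 mol
mass = 12.000 × 55.85 = 670.2 g

670.2 g


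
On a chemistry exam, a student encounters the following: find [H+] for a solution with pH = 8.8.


[H+] = 10^(-pH) = 10^(-8.8)
= 1.58×10^-9 M

1.58×10^-9 M


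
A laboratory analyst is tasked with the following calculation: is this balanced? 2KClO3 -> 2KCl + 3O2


Equation: 2KClO3 -> 2KCl + 3O2
Check atoms: Cl: 2=2, K: 2=2, O: 6=6
Balanced

Yes, balanced


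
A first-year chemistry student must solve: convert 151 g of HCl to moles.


M(HCl) = 36.46 g/mol
n = mass/M = 151/36.46 = 4.1415 mol

4.1415 mol


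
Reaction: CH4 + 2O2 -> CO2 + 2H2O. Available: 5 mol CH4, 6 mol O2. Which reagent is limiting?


Mole ratio available / coefficient:
  CH4: 5/1 = 5.000
  O2: 6/2 = 3.000
Smaller ratio is limiting.

O2


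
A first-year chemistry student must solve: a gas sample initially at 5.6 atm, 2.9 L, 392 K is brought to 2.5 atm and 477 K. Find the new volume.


P1V1/T1 = P2V2/T2
V2 = P1V1T2/(T1P2)
= 5.6×2.9×477/(392×2.5)
= 7.905 L

7.905 L


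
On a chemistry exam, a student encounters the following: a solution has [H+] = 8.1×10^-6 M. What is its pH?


pH = -log10([H+]) = -log10(8.1×10^-6)
= 6 - log10(8.1)
= 6 - 0.91
= 5.09

5.09


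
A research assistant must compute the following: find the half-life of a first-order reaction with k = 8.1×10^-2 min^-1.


t½ = ln2/k = 0.693147/(8.1×10^-2 min^-1)
= 8.557 min

8.557 min


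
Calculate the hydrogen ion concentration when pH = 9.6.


[H+] = 10^(-pH) = 10^(-9.6)
= 2.51×10^-10 M

2.51×10^-10 M


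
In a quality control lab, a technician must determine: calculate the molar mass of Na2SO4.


M(Na2SO4) = 2×22.99 + 1×32.07 + 4×16.0
= 45.98 + 32.07 + 64.0
= 142.05 g/mol

142.05 g/mol


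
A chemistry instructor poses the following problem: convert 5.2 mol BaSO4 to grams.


M(BaSO4) = 233.4 g/mol
mass = n × M = 5.2 × 233.4 = 1213.68 g

1213.68 g


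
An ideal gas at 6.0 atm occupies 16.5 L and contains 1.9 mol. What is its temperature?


PV = nRT  (R = 0.08206 L·atm/(mol·K))
T = PV/(nR) = 6.0×16.5/(1.9×0.08206)
= 99.00/0.155914
= 634.97 K

634.97 K


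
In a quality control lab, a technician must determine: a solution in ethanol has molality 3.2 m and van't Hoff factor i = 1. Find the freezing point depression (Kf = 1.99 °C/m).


ΔTf = Kf × m × i
= 1.99 × 3.2 × 1
= 6.368 °C

6.368 °C


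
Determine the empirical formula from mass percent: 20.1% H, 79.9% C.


Assume 100 g sample. Moles of each element:
  H: 20.1/1.008 = 19.94 mol
  C: 79.9/12.01 = 6.653 mol
Divide by smallest (6.653):
  H: 19.94/6.653 = 3.0
  C: 6.653/6.653 = 1.0
Empirical formula: CH3

CH3


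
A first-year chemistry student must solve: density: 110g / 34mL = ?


ρ = mass/volume
= 110/34
= 3.235 g/mL

3.235 g/mL


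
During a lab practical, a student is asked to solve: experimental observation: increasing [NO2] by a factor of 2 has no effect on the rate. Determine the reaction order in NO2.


rate ∝ [NO2]^n
rate ∝ [NO2]^0
Order in NO2: 0

0


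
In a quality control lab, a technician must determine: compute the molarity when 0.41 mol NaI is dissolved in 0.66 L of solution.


M = n/V = 0.41/0.66 = 0.621 mol/L

0.621 M


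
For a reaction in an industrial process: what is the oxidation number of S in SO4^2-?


x + 4(-2) = -2, so x = +6
Oxidation number: +6

+6


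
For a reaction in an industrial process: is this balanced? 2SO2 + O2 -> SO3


Equation: 2SO2 + O2 -> SO3
Check atoms: O: 6≠3, S: 2≠1
Not balanced

No, not balanced


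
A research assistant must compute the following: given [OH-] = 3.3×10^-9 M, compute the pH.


pOH = -log10([OH-]) = -log10(3.3×10^-9)
= 9 - log10(3.3) = 8.48
pH = 14 - pOH = 14 - 8.48 = 5.52

5.52


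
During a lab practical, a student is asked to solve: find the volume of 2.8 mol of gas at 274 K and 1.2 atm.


PV = nRT  (R = 0.08206 L·atm/(mol·K))
V = nRT/P = 2.8×0.08206×274/1.2
= 52.464 L

52.464 L


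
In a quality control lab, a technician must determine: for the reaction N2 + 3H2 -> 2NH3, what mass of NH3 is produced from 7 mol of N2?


Mole ratio NH3:N2 = 2:1
n(NH3) = 7 × 2/1 = 14.000 mol
mass = 14.000 × 17.03 = 238.42 g

238.42 g


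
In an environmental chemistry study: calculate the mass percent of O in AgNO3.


M(AgNO3) = 1×107.87 + 1×14.01 + 3×16.0 = 169.88 g/mol
Mass of O = 3 × 16.0 = 48.00 g/mol
% O = 48.00/169.88 × 100 = 28.26%

28.26%


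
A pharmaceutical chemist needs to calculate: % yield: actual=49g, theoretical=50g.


% yield = actual/theoretical × 100
= 49/50 × 100
= 98.0%

98.0%


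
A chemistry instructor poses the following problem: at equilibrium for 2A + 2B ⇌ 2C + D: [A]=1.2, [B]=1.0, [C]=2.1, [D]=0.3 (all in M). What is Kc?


Kc = [C]^2[D]/([A]^2[B]^2)
= (2.1^2 × 0.3^1)/(1.2^2 × 1.0^2)
= 1.323/1.44
= 0.9188

0.9188


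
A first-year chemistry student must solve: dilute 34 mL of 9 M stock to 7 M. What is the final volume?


C1V1 = C2V2
9 × 34 = 7 × V2
V2 = 306/7 = 43.71 mL

43.71 mL


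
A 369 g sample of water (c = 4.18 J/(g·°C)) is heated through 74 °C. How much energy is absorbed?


q = mcΔT = 369 × 4.18 × 74
= 114139.08 J

114139.08 J


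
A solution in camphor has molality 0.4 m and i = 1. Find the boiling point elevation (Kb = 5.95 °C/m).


ΔTb = Kb × m × i
= 5.95 × 0.4 × 1
= 2.38 °C

2.38 °C


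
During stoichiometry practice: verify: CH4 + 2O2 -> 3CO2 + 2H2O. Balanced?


Equation: CH4 + 2O2 -> 3CO2 + 2H2O
Check atoms: C: 1≠3, H: 4=4, O: 4≠8
Not balanced

No, not balanced


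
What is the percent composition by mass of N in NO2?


M(NO2) = 1×14.01 + 2×16.0 = 46.01 g/mol
Mass of N = 1 × 14.01 = 14.01 g/mol
% N = 14.01/46.01 × 100 = 30.45%

30.45%


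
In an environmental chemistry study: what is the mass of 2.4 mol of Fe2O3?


M(Fe2O3) = 159.7 g/mol
mass = n × M = 2.4 × 159.7 = 383.28 g

383.28 g


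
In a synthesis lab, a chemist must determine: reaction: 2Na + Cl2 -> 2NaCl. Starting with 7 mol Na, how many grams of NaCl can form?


Mole ratio NaCl:Na = 2:2
n(NaCl) = 7 × 2/2 = 7.000 mol
mass = 7.000 × 58.44 = 409.08 g

409.08 g


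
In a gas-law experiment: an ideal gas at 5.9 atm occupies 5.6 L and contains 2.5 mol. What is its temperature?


PV = nRT  (R = 0.08206 L·atm/(mol·K))
T = PV/(nR) = 5.9×5.6/(2.5×0.08206)
= 33.04/0.205150
= 161.05 K

161.05 K


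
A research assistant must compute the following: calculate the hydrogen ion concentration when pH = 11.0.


[H+] = 10^(-pH) = 10^(-11.0)
= 1.0×10^-11 M

1.0×10^-11 M


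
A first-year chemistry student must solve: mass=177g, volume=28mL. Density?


ρ = mass/volume
= 177/28
= 6.321 g/mL

6.321 g/mL


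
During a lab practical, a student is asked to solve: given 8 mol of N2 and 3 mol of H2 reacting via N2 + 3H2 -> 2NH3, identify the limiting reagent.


Mole ratio available / coefficient:
  N2: 8/1 = 8.000
  H2: 3/3 = 1.000
Smaller ratio is limiting.

H2


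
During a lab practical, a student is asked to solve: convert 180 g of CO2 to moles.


M(CO2) = 44.01 g/mol
n = mass/M = 180/44.01 = 4.09 mol

4.09 mol


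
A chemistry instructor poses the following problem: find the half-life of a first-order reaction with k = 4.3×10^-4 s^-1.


t½ = ln2/k = 0.693147/(4.3×10^-4 s^-1)
= 1612 s

1612 s


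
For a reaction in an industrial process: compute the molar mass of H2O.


M(H2O) = 2×1.008 + 1×16.0
= 2.02 + 16.0
= 18.02 g/mol

18.02 g/mol


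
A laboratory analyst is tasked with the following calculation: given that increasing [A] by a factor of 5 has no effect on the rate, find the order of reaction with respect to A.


rate ∝ [A]^n
rate ∝ [A]^0
Order in A: 0

0


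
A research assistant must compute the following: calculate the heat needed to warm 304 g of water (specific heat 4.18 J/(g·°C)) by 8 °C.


q = mcΔT = 304 × 4.18 × 8
= 10165.76 J

10165.76 J


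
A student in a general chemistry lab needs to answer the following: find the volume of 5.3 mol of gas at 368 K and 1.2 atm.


PV = nRT  (R = 0.08206 L·atm/(mol·K))
V = nRT/P = 5.3×0.08206×368/1.2
= 133.375 L

133.375 L


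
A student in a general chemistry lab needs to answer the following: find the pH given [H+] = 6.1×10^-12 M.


pH = -log10([H+]) = -log10(6.1×10^-12)
= 12 - log10(6.1)
= 12 - 0.79
= 11.21

11.21


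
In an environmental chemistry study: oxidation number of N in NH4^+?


x + 4(+1) = +1, so x = -3
Oxidation number: -3

-3


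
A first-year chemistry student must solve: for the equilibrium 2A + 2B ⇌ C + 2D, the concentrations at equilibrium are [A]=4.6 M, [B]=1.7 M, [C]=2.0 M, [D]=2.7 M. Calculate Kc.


Kc = [C][D]^2/([A]^2[B]^2)
= (2.0^1 × 2.7^2)/(4.6^2 × 1.7^2)
= 14.58/61.1524
= 0.2384

0.2384


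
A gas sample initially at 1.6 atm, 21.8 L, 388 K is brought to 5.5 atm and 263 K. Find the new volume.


P1V1/T1 = P2V2/T2
V2 = P1V1T2/(T1P2)
= 1.6×21.8×263/(388×5.5)
= 4.299 L

4.299 L


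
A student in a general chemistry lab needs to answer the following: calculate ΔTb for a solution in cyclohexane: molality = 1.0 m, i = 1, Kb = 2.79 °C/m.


ΔTb = Kb × m × i
= 2.79 × 1.0 × 1
= 2.79 °C

2.79 °C


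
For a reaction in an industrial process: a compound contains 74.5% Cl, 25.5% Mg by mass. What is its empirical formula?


Assume 100 g sample. Moles of each element:
  Cl: 74.5/35.45 = 2.102 mol
  Mg: 25.5/24.31 = 1.049 mol
Divide by smallest (1.049):
  Cl: 2.102/1.049 = 2.0
  Mg: 1.049/1.049 = 1.0
Empirical formula: MgCl2

MgCl2


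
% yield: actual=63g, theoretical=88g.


% yield = actual/theoretical × 100
= 63/88 × 100
= 71.59%

71.59%


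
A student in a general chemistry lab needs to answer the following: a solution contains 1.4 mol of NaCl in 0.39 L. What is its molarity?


M = n/V = 1.4/0.39 = 3.590 mol/L

3.590 M


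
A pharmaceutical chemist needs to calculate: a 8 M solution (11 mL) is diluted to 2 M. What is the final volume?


C1V1 = C2V2
8 × 11 = 2 × V2
V2 = 88/2 = 44.0 mL

44.0 mL


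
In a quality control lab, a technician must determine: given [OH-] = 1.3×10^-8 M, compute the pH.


pOH = -log10([OH-]) = -log10(1.3×10^-8)
= 8 - log10(1.3) = 7.89
pH = 14 - pOH = 14 - 7.89 = 6.11

6.11


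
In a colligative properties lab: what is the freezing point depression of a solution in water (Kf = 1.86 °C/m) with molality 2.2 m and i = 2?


ΔTf = Kf × m × i
= 1.86 × 2.2 × 2
= 8.184 °C

8.184 °C


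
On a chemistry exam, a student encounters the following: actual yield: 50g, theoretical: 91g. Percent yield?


% yield = actual/theoretical × 100
= 50/91 × 100
= 54.95%

54.95%


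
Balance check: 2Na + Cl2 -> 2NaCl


Equation: 2Na + Cl2 -> 2NaCl
Check atoms: Cl: 2=2, Na: 2=2
Balanced

Yes, balanced


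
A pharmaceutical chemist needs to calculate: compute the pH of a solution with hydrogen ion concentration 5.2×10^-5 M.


pH = -log10([H+]) = -log10(5.2×10^-5)
= 5 - log10(5.2)
= 5 - 0.72
= 4.28

4.28


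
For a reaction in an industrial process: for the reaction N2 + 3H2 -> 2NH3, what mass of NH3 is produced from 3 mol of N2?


Mole ratio NH3:N2 = 2:1
n(NH3) = 3 × 2/1 = 6.000 mol
mass = 6.000 × 17.03 = 102.18 g

102.18 g


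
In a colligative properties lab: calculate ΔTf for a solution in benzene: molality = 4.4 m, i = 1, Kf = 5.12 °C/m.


ΔTf = Kf × m × i
= 5.12 × 4.4 × 1
= 22.528 °C

22.528 °C


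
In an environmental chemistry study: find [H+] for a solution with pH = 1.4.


[H+] = 10^(-pH) = 10^(-1.4)
= 3.98×10^-2 M

3.98×10^-2 M


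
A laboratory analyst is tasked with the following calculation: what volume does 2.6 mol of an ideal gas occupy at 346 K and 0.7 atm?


PV = nRT  (R = 0.08206 L·atm/(mol·K))
V = nRT/P = 2.6×0.08206×346/0.7
= 105.459 L

105.459 L


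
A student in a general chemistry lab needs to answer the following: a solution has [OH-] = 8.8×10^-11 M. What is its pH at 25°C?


pOH = -log10([OH-]) = -log10(8.8×10^-11)
= 11 - log10(8.8) = 10.06
pH = 14 - pOH = 14 - 10.06 = 3.94

3.94


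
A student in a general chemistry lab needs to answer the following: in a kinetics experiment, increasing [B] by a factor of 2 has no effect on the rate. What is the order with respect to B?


rate ∝ [B]^n
rate ∝ [B]^0
Order in B: 0

0


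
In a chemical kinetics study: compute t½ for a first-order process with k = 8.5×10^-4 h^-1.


t½ = ln2/k = 0.693147/(8.5×10^-4 h^-1)
= 815.5 h

815.5 h


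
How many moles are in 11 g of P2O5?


M(P2O5) = 141.94 g/mol
n = mass/M = 11/141.94 = 0.0775 mol

0.0775 mol


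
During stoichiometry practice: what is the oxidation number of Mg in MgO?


Group 2 metal: +2
Oxidation number: +2

+2


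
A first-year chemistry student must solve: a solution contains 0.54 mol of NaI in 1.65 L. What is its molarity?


M = n/V = 0.54/1.65 = 0.327 mol/L

0.327 M


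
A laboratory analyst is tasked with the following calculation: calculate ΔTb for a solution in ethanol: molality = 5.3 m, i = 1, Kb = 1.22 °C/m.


ΔTb = Kb × m × i
= 1.22 × 5.3 × 1
= 6.466 °C

6.466 °C


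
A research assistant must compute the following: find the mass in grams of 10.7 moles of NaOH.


M(NaOH) = 40.0 g/mol
mass = n × M = 10.7 × 40.0 = 428.00 g

428.00 g


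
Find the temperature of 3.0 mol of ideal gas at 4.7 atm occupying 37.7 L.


PV = nRT  (R = 0.08206 L·atm/(mol·K))
T = PV/(nR) = 4.7×37.7/(3.0×0.08206)
= 177.19/0.246180
= 719.76 K

719.76 K


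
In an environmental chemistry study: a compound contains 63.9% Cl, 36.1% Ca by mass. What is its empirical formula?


Assume 100 g sample. Moles of each element:
  Cl: 63.9/35.45 = 1.803 mol
  Ca: 36.1/40.08 = 0.901 mol
Divide by smallest (0.901):
  Cl: 1.803/0.901 = 2.0
  Ca: 0.901/0.901 = 1.0
Empirical formula: CaCl2

CaCl2


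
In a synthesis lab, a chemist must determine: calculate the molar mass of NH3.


M(NH3) = 1×14.01 + 3×1.008
= 14.01 + 3.02
= 17.03 g/mol

17.03 g/mol


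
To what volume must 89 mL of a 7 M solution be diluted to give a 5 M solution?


C1V1 = C2V2
7 × 89 = 5 × V2
V2 = 623/5 = 124.6 mL

124.6 mL


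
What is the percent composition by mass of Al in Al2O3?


M(Al2O3) = 2×26.98 + 3×16.0 = 101.96 g/mol
Mass of Al = 2 × 26.98 = 53.96 g/mol
% Al = 53.96/101.96 × 100 = 52.92%

52.92%


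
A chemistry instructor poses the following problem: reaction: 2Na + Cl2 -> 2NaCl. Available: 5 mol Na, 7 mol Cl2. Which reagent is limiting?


Mole ratio available / coefficient:
  Na: 5/2 = 2.500
  Cl2: 7/1 = 7.000
Smaller ratio is limiting.

Na


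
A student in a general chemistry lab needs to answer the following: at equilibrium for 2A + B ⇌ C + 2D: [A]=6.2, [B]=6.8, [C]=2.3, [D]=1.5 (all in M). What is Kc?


Kc = [C][D]^2/([A]^2[B])
= (2.3^1 × 1.5^2)/(6.2^2 × 6.8^1)
= 5.175/261.392
= 0.01980

0.01980


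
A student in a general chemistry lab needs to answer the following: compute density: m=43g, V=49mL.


ρ = mass/volume
= 43/49
= 0.878 g/mL

0.878 g/mL


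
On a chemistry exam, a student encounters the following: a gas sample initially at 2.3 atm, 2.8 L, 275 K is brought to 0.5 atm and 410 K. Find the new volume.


P1V1/T1 = P2V2/T2
V2 = P1V1T2/(T1P2)
= 2.3×2.8×410/(275×0.5)
= 19.203 L

19.203 L


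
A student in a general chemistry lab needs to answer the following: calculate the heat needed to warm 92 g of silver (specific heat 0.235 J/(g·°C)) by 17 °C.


q = mcΔT = 92 × 0.235 × 17
= 367.54 J

367.54 J


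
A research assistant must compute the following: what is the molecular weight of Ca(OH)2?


M(Ca(OH)2) = 1×40.08 + 2×16.0 + 2×1.008
= 40.08 + 32.0 + 2.02
= 74.1 g/mol

74.1 g/mol


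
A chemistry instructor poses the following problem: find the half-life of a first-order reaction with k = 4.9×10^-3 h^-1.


t½ = ln2/k = 0.693147/(4.9×10^-3 h^-1)
= 141.5 h

141.5 h


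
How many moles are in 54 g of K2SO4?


M(K2SO4) = 174.27 g/mol
n = mass/M = 54/174.27 = 0.3099 mol

0.3099 mol


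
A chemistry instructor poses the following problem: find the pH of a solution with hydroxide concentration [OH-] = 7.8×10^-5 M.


pOH = -log10([OH-]) = -log10(7.8×10^-5)
= 5 - log10(7.8) = 4.11
pH = 14 - pOH = 14 - 4.11 = 9.89

9.89


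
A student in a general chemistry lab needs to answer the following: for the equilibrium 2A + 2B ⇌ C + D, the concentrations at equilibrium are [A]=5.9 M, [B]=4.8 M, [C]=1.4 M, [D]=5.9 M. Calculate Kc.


Kc = [C][D]/([A]^2[B]^2)
= (1.4^1 × 5.9^1)/(5.9^2 × 4.8^2)
= 8.26/802.0224
= 0.01030

0.01030


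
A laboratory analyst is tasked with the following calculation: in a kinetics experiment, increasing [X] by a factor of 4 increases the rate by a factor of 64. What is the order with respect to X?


rate ∝ [X]^n
4^n = 64 → n = 3
Order in X: 3

3


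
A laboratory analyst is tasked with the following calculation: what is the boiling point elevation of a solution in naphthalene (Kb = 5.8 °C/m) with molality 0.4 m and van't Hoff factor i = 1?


ΔTb = Kb × m × i
= 5.8 × 0.4 × 1
= 2.32 °C

2.32 °C


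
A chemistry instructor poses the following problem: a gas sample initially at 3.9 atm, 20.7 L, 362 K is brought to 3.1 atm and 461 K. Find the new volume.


P1V1/T1 = P2V2/T2
V2 = P1V1T2/(T1P2)
= 3.9×20.7×461/(362×3.1)
= 33.164 L

33.164 L


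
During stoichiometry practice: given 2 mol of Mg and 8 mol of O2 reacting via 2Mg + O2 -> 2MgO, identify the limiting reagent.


Mole ratio available / coefficient:
  Mg: 2/2 = 1.000
  O2: 8/1 = 8.000
Smaller ratio is limiting.

Mg


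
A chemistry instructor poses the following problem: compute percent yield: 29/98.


% yield = actual/theoretical × 100
= 29/98 × 100
= 29.59%

29.59%


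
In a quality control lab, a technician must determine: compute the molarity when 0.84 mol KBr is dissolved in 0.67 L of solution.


M = n/V = 0.84/0.67 = 1.254 mol/L

1.254 M


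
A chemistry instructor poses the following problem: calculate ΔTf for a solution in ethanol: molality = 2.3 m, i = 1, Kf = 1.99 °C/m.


ΔTf = Kf × m × i
= 1.99 × 2.3 × 1
= 4.577 °C

4.577 °C


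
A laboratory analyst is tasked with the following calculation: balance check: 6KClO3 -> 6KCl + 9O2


Equation: 6KClO3 -> 6KCl + 9O2
Check atoms: Cl: 6=6, K: 6=6, O: 18=18
Balanced

Yes, balanced


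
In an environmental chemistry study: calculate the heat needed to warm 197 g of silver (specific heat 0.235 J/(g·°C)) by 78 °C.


q = mcΔT = 197 × 0.235 × 78
= 3611.01 J

3611.01 J


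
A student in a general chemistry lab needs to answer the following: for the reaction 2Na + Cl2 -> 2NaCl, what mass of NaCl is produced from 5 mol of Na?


Mole ratio NaCl:Na = 2:2
n(NaCl) = 5 × 2/2 = 5.000 mol
mass = 5.000 × 58.44 = 292.2 g

292.2 g


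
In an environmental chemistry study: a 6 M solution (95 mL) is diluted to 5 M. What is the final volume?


C1V1 = C2V2
6 × 95 = 5 × V2
V2 = 570/5 = 114.0 mL

114.0 mL


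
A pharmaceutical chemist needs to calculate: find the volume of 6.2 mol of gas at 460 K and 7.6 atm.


PV = nRT  (R = 0.08206 L·atm/(mol·K))
V = nRT/P = 6.2×0.08206×460/7.6
= 30.794 L

30.794 L


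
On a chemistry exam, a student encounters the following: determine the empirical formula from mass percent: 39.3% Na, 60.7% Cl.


Assume 100 g sample. Moles of each element:
  Na: 39.3/22.99 = 1.709 mol
  Cl: 60.7/35.45 = 1.712 mol
Divide by smallest (1.709):
  Na: 1.709/1.709 = 1.0
  Cl: 1.712/1.709 = 1.0
Empirical formula: NaCl

NaCl


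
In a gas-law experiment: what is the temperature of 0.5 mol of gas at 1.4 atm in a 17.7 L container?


PV = nRT  (R = 0.08206 L·atm/(mol·K))
T = PV/(nR) = 1.4×17.7/(0.5×0.08206)
= 24.78/0.041030
= 603.95 K

603.95 K


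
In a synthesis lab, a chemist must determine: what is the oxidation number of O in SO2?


O is usually -2
Oxidation number: -2

-2


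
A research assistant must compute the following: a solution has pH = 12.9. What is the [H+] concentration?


[H+] = 10^(-pH) = 10^(-12.9)
= 1.26×10^-13 M

1.26×10^-13 M


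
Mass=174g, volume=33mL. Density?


ρ = mass/volume
= 174/33
= 5.273 g/mL

5.273 g/mL


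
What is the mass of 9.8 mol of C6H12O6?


M(C6H12O6) = 180.16 g/mol
mass = n × M = 9.8 × 180.16 = 1765.57 g

1765.57 g


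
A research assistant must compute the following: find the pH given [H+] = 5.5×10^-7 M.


pH = -log10([H+]) = -log10(5.5×10^-7)
= 7 - log10(5.5)
= 7 - 0.74
= 6.26

6.26


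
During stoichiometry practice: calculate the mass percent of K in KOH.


M(KOH) = 1×39.1 + 1×16.0 + 1×1.008 = 56.108 g/mol
Mass of K = 1 × 39.1 = 39.10 g/mol
% K = 39.10/56.108 × 100 = 69.69%

69.69%


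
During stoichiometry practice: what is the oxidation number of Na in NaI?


Group 1 metal: +1
Oxidation number: +1

+1


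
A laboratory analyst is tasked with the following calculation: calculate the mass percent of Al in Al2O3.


M(Al2O3) = 2×26.98 + 3×16.0 = 101.96 g/mol
Mass of Al = 2 × 26.98 = 53.96 g/mol
% Al = 53.96/101.96 × 100 = 52.92%

52.92%


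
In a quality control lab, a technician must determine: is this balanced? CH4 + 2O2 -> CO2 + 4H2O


Equation: CH4 + 2O2 -> CO2 + 4H2O
Check atoms: C: 1=1, H: 4≠8, O: 4≠6
Not balanced

No, not balanced


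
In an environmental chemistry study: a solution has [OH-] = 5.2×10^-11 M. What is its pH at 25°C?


pOH = -log10([OH-]) = -log10(5.2×10^-11)
= 11 - log10(5.2) = 10.28
pH = 14 - pOH = 14 - 10.28 = 3.72

3.72


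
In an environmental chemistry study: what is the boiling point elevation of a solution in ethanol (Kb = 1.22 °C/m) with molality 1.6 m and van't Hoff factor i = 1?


ΔTb = Kb × m × i
= 1.22 × 1.6 × 1
= 1.952 °C

1.952 °C


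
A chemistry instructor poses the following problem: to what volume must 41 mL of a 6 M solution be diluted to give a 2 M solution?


C1V1 = C2V2
6 × 41 = 2 × V2
V2 = 246/2 = 123.0 mL

123.0 mL


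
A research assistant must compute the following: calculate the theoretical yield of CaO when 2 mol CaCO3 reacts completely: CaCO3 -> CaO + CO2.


Mole ratio CaO:CaCO3 = 1:1
n(CaO) = 2 × 1/1 = 2.000 mol
mass = 2.000 × 56.08 = 112.16 g

112.16 g


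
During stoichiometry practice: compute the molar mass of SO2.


M(SO2) = 1×32.07 + 2×16.0
= 32.07 + 32.0
= 64.07 g/mol

64.07 g/mol


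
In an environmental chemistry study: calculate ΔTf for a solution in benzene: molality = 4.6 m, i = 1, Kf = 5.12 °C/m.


ΔTf = Kf × m × i
= 5.12 × 4.6 × 1
= 23.552 °C

23.552 °C


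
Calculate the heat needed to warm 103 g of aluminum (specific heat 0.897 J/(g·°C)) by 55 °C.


q = mcΔT = 103 × 0.897 × 55
= 5081.51 J

5081.51 J


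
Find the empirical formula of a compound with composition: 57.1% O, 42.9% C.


Assume 100 g sample. Moles of each element:
  O: 57.1/16.0 = 3.569 mol
  C: 42.9/12.01 = 3.572 mol
Divide by smallest (3.569):
  O: 3.569/3.569 = 1.0
  C: 3.572/3.569 = 1.0
Empirical formula: CO

CO


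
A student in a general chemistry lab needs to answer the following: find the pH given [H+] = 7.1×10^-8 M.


pH = -log10([H+]) = -log10(7.1×10^-8)
= 8 - log10(7.1)
= 8 - 0.85
= 7.15

7.15


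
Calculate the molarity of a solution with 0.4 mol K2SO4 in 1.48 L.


M = n/V = 0.4/1.48 = 0.270 mol/L

0.270 M


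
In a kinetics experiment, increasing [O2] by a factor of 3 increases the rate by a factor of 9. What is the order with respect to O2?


rate ∝ [O2]^n
3^n = 9 → n = 2
Order in O2: 2

2


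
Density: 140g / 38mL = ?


ρ = mass/volume
= 140/38
= 3.684 g/mL

3.684 g/mL


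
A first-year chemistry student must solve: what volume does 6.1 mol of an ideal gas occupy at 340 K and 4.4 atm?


PV = nRT  (R = 0.08206 L·atm/(mol·K))
V = nRT/P = 6.1×0.08206×340/4.4
= 38.68 L

38.68 L


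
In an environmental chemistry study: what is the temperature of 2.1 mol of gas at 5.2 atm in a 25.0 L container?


PV = nRT  (R = 0.08206 L·atm/(mol·K))
T = PV/(nR) = 5.2×25.0/(2.1×0.08206)
= 130.00/0.172326
= 754.38 K

754.38 K


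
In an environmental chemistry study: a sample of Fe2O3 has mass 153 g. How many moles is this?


M(Fe2O3) = 159.7 g/mol
n = mass/M = 153/159.7 = 0.958 mol

0.958 mol


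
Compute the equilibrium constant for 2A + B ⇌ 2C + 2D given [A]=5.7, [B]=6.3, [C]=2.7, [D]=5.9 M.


Kc = [C]^2[D]^2/([A]^2[B])
= (2.7^2 × 5.9^2)/(5.7^2 × 6.3^1)
= 253.7649/204.687
= 1.240

1.240


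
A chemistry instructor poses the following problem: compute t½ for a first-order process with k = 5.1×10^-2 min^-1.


t½ = ln2/k = 0.693147/(5.1×10^-2 min^-1)
= 13.59 min

13.59 min


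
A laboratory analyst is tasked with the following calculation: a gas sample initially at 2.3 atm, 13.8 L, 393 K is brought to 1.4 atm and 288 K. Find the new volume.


P1V1/T1 = P2V2/T2
V2 = P1V1T2/(T1P2)
= 2.3×13.8×288/(393×1.4)
= 16.614 L

16.614 L


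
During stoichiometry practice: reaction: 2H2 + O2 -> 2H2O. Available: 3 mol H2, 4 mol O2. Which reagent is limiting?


Mole ratio available / coefficient:
  H2: 3/2 = 1.500
  O2: 4/1 = 4.000
Smaller ratio is limiting.

H2


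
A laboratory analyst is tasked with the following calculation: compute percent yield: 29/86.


% yield = actual/theoretical × 100
= 29/86 × 100
= 33.72%

33.72%


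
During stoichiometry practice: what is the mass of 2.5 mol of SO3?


M(SO3) = 80.07 g/mol
mass = n × M = 2.5 × 80.07 = 200.18 g

200.18 g


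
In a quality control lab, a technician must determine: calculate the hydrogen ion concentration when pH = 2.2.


[H+] = 10^(-pH) = 10^(-2.2)
= 6.31×10^-3 M

6.31×10^-3 M


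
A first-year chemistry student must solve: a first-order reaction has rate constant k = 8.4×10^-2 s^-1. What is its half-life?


t½ = ln2/k = 0.693147/(8.4×10^-2 s^-1)
= 8.252 s

8.252 s


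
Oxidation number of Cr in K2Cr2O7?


2(+1) + 2x + 7(-2) = 0, so x = +6
Oxidation number: +6

+6


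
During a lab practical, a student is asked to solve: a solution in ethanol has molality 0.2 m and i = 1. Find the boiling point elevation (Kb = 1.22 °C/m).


ΔTb = Kb × m × i
= 1.22 × 0.2 × 1
= 0.244 °C

0.244 °C


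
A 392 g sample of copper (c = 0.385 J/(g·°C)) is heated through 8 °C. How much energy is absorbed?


q = mcΔT = 392 × 0.385 × 8
= 1207.36 J

1207.36 J


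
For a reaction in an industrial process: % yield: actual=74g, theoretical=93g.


% yield = actual/theoretical × 100
= 74/93 × 100
= 79.57%

79.57%


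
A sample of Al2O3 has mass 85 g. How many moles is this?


M(Al2O3) = 101.96 g/mol
n = mass/M = 85/101.96 = 0.8337 mol

0.8337 mol


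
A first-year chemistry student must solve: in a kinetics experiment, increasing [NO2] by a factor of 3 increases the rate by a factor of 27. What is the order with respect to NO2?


rate ∝ [NO2]^n
3^n = 27 → n = 3
Order in NO2: 3

3


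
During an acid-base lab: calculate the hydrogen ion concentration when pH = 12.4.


[H+] = 10^(-pH) = 10^(-12.4)
= 3.98×10^-13 M

3.98×10^-13 M


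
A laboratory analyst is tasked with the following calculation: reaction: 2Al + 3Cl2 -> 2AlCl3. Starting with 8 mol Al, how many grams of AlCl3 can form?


Mole ratio AlCl3:Al = 2:2
n(AlCl3) = 8 × 2/2 = 8.000 mol
mass = 8.000 × 133.33 = 1066.64 g

1066.64 g


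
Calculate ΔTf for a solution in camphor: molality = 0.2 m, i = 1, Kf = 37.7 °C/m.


ΔTf = Kf × m × i
= 37.7 × 0.2 × 1
= 7.54 °C

7.54 °C


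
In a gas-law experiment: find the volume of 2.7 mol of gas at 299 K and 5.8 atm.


PV = nRT  (R = 0.08206 L·atm/(mol·K))
V = nRT/P = 2.7×0.08206×299/5.8
= 11.422 L

11.422 L


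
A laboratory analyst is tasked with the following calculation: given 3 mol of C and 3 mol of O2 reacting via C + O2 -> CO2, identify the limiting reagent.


Mole ratio available / coefficient:
  C: 3/1 = 3.000
  O2: 3/1 = 3.000
Smaller ratio is limiting.

neither (stoichiometric); C and O2 are fully consumed


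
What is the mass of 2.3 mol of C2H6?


M(C2H6) = 30.07 g/mol
mass = n × M = 2.3 × 30.07 = 69.16 g

69.16 g


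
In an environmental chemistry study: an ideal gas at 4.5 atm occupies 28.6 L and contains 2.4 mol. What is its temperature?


PV = nRT  (R = 0.08206 L·atm/(mol·K))
T = PV/(nR) = 4.5×28.6/(2.4×0.08206)
= 128.70/0.196944
= 653.49 K

653.49 K


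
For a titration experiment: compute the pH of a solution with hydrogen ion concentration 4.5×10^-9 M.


pH = -log10([H+]) = -log10(4.5×10^-9)
= 9 - log10(4.5)
= 9 - 0.65
= 8.35

8.35


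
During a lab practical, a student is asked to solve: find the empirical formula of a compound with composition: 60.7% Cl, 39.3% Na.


Assume 100 g sample. Moles of each element:
  Cl: 60.7/35.45 = 1.712 mol
  Na: 39.3/22.99 = 1.709 mol
Divide by smallest (1.709):
  Cl: 1.712/1.709 = 1.0
  Na: 1.709/1.709 = 1.0
Empirical formula: NaCl

NaCl


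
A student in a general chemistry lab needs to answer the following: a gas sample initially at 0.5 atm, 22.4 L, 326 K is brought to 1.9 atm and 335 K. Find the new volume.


P1V1/T1 = P2V2/T2
V2 = P1V1T2/(T1P2)
= 0.5×22.4×335/(326×1.9)
= 6.057 L

6.057 L


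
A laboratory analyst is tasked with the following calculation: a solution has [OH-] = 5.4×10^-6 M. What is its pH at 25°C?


pOH = -log10([OH-]) = -log10(5.4×10^-6)
= 6 - log10(5.4) = 5.27
pH = 14 - pOH = 14 - 5.27 = 8.73

8.73


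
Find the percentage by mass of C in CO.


M(CO) = 1×12.01 + 1×16.0 = 28.01 g/mol
Mass of C = 1 × 12.01 = 12.01 g/mol
% C = 12.01/28.01 × 100 = 42.88%

42.88%


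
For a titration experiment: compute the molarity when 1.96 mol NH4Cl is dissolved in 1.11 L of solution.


M = n/V = 1.96/1.11 = 1.766 mol/L

1.766 M


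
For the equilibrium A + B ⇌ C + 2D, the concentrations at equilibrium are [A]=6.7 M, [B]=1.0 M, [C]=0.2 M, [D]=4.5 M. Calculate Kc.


Kc = [C][D]^2/([A][B])
= (0.2^1 × 4.5^2)/(6.7^1 × 1.0^1)
= 4.05/6.7
= 0.6045

0.6045


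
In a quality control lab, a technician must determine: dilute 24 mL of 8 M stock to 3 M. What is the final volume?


C1V1 = C2V2
8 × 24 = 3 × V2
V2 = 192/3 = 64.0 mL

64.0 mL


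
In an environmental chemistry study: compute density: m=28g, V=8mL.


ρ = mass/volume
= 28/8
= 3.5 g/mL

3.5 g/mL


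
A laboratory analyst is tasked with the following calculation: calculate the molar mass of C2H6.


M(C2H6) = 2×12.01 + 6×1.008
= 24.02 + 6.05
= 30.07 g/mol

30.07 g/mol


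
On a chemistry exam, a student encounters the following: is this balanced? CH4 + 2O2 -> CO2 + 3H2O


Equation: CH4 + 2O2 -> CO2 + 3H2O
Check atoms: C: 1=1, H: 4≠6, O: 4≠5
Not balanced

No, not balanced


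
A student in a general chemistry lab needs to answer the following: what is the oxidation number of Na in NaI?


Group 1 metal: +1
Oxidation number: +1

+1


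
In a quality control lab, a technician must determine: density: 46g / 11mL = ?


ρ = mass/volume
= 46/11
= 4.182 g/mL

4.182 g/mL


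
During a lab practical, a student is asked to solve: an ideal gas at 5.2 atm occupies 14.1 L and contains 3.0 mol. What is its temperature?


PV = nRT  (R = 0.08206 L·atm/(mol·K))
T = PV/(nR) = 5.2×14.1/(3.0×0.08206)
= 73.32/0.246180
= 297.83 K

297.83 K


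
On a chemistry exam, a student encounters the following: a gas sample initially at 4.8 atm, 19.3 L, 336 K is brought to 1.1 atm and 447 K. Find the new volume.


P1V1/T1 = P2V2/T2
V2 = P1V1T2/(T1P2)
= 4.8×19.3×447/(336×1.1)
= 112.04 L

112.04 L


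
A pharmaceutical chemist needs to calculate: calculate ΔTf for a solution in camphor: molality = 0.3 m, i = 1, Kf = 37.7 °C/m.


ΔTf = Kf × m × i
= 37.7 × 0.3 × 1
= 11.31 °C

11.31 °C


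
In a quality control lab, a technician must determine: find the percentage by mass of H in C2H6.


M(C2H6) = 2×12.01 + 6×1.008 = 30.068 g/mol
Mass of H = 6 × 1.008 = 6.048 g/mol
% H = 6.048/30.068 × 100 = 20.11%

20.11%


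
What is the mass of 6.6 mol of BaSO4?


M(BaSO4) = 233.4 g/mol
mass = n × M = 6.6 × 233.4 = 1540.44 g

1540.44 g


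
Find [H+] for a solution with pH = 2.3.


[H+] = 10^(-pH) = 10^(-2.3)
= 5.01×10^-3 M

5.01×10^-3 M


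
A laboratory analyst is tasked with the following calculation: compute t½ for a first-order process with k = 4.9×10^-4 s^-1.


t½ = ln2/k = 0.693147/(4.9×10^-4 s^-1)
= 1415 s

1415 s


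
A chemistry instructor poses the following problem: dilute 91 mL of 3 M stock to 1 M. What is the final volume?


C1V1 = C2V2
3 × 91 = 1 × V2
V2 = 273/1 = 273.0 mL

273.0 mL


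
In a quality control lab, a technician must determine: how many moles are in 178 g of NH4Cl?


M(NH4Cl) = 53.49 g/mol
n = mass/M = 178/53.49 = 3.3277 mol

3.3277 mol


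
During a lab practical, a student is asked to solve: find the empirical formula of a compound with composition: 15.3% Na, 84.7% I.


Assume 100 g sample. Moles of each element:
  Na: 15.3/22.99 = 0.666 mol
  I: 84.7/126.9 = 0.667 mol
Divide by smallest (0.666):
  Na: 0.666/0.666 = 1.0
  I: 0.667/0.666 = 1.0
Empirical formula: NaI

NaI


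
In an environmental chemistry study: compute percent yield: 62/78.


% yield = actual/theoretical × 100
= 62/78 × 100
= 79.49%

79.49%


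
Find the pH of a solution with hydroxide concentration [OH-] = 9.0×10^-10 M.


pOH = -log10([OH-]) = -log10(9.0×10^-10)
= 10 - log10(9.0) = 9.05
pH = 14 - pOH = 14 - 9.05 = 4.95

4.95


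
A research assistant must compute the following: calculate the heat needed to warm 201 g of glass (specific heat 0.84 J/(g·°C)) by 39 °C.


q = mcΔT = 201 × 0.84 × 39
= 6584.76 J

6584.76 J


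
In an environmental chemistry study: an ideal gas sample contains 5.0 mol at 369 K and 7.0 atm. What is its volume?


PV = nRT  (R = 0.08206 L·atm/(mol·K))
V = nRT/P = 5.0×0.08206×369/7.0
= 21.629 L

21.629 L


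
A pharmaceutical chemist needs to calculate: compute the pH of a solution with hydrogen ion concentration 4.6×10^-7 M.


pH = -log10([H+]) = -log10(4.6×10^-7)
= 7 - log10(4.6)
= 7 - 0.66
= 6.34

6.34


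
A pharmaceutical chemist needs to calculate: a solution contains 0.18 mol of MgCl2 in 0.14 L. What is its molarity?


M = n/V = 0.18/0.14 = 1.286 mol/L

1.286 M


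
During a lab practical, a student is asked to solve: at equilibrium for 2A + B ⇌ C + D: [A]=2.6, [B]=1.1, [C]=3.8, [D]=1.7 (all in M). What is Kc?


Kc = [C][D]/([A]^2[B])
= (3.8^1 × 1.7^1)/(2.6^2 × 1.1^1)
= 6.46/7.436
= 0.8687

0.8687


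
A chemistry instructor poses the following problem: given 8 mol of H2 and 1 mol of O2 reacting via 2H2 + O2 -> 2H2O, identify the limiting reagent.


Mole ratio available / coefficient:
  H2: 8/2 = 4.000
  O2: 1/1 = 1.000
Smaller ratio is limiting.

O2


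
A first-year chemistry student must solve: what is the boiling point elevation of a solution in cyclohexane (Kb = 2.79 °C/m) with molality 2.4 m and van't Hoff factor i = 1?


ΔTb = Kb × m × i
= 2.79 × 2.4 × 1
= 6.696 °C

6.696 °C


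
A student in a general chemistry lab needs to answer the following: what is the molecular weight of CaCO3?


M(CaCO3) = 1×40.08 + 1×12.01 + 3×16.0
= 40.08 + 12.01 + 48.0
= 100.09 g/mol

100.09 g/mol


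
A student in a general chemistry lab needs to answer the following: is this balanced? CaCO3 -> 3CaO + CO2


Equation: CaCO3 -> 3CaO + CO2
Check atoms: C: 1=1, Ca: 1≠3, O: 3≠5
Not balanced

No, not balanced


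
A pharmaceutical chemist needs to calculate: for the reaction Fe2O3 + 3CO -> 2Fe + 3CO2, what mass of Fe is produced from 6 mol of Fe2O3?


Mole ratio Fe:Fe2O3 = 2:1
n(Fe) = 6 × 2/1 = 12.000 mol
mass = 12.000 × 55.85 = 670.2 g

670.2 g


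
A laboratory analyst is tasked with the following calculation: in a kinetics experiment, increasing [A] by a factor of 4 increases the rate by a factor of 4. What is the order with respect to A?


rate ∝ [A]^n
4^n = 4 → n = 1
Order in A: 1

1
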